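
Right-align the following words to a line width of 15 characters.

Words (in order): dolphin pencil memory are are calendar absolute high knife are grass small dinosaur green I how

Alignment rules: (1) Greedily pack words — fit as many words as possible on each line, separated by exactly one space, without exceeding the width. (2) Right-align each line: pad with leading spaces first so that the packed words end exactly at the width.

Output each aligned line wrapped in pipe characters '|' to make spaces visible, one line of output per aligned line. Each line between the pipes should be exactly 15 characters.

Line 1: ['dolphin', 'pencil'] (min_width=14, slack=1)
Line 2: ['memory', 'are', 'are'] (min_width=14, slack=1)
Line 3: ['calendar'] (min_width=8, slack=7)
Line 4: ['absolute', 'high'] (min_width=13, slack=2)
Line 5: ['knife', 'are', 'grass'] (min_width=15, slack=0)
Line 6: ['small', 'dinosaur'] (min_width=14, slack=1)
Line 7: ['green', 'I', 'how'] (min_width=11, slack=4)

Answer: | dolphin pencil|
| memory are are|
|       calendar|
|  absolute high|
|knife are grass|
| small dinosaur|
|    green I how|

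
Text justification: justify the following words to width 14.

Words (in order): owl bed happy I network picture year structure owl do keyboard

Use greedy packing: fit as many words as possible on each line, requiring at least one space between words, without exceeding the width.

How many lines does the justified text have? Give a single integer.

Answer: 5

Derivation:
Line 1: ['owl', 'bed', 'happy'] (min_width=13, slack=1)
Line 2: ['I', 'network'] (min_width=9, slack=5)
Line 3: ['picture', 'year'] (min_width=12, slack=2)
Line 4: ['structure', 'owl'] (min_width=13, slack=1)
Line 5: ['do', 'keyboard'] (min_width=11, slack=3)
Total lines: 5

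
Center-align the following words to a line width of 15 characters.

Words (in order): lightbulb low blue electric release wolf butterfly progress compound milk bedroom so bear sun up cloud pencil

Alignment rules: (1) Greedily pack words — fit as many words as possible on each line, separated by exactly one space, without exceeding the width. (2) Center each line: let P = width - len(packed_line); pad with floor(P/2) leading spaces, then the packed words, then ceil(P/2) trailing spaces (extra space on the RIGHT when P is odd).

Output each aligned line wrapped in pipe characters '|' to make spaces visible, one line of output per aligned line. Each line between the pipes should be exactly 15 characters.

Answer: | lightbulb low |
| blue electric |
| release wolf  |
|   butterfly   |
|   progress    |
| compound milk |
|bedroom so bear|
| sun up cloud  |
|    pencil     |

Derivation:
Line 1: ['lightbulb', 'low'] (min_width=13, slack=2)
Line 2: ['blue', 'electric'] (min_width=13, slack=2)
Line 3: ['release', 'wolf'] (min_width=12, slack=3)
Line 4: ['butterfly'] (min_width=9, slack=6)
Line 5: ['progress'] (min_width=8, slack=7)
Line 6: ['compound', 'milk'] (min_width=13, slack=2)
Line 7: ['bedroom', 'so', 'bear'] (min_width=15, slack=0)
Line 8: ['sun', 'up', 'cloud'] (min_width=12, slack=3)
Line 9: ['pencil'] (min_width=6, slack=9)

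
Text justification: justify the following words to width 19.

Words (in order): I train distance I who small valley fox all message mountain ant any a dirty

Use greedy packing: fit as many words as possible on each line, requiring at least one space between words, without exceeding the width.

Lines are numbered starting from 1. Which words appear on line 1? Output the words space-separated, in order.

Line 1: ['I', 'train', 'distance', 'I'] (min_width=18, slack=1)
Line 2: ['who', 'small', 'valley'] (min_width=16, slack=3)
Line 3: ['fox', 'all', 'message'] (min_width=15, slack=4)
Line 4: ['mountain', 'ant', 'any', 'a'] (min_width=18, slack=1)
Line 5: ['dirty'] (min_width=5, slack=14)

Answer: I train distance I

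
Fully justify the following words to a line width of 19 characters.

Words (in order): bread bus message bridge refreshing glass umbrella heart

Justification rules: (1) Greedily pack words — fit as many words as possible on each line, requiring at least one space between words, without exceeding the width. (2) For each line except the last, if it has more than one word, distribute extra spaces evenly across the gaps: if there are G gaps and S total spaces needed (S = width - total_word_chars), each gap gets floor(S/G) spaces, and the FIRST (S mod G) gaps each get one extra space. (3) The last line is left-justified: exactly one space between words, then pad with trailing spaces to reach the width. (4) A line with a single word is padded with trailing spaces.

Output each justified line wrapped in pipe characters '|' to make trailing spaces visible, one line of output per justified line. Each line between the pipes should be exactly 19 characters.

Line 1: ['bread', 'bus', 'message'] (min_width=17, slack=2)
Line 2: ['bridge', 'refreshing'] (min_width=17, slack=2)
Line 3: ['glass', 'umbrella'] (min_width=14, slack=5)
Line 4: ['heart'] (min_width=5, slack=14)

Answer: |bread  bus  message|
|bridge   refreshing|
|glass      umbrella|
|heart              |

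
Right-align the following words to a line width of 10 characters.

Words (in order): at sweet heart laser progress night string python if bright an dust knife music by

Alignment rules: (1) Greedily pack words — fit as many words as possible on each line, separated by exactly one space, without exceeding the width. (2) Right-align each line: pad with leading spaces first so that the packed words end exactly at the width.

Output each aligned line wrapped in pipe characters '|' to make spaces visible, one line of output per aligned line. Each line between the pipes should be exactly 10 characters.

Answer: |  at sweet|
|     heart|
|     laser|
|  progress|
|     night|
|    string|
| python if|
| bright an|
|dust knife|
|  music by|

Derivation:
Line 1: ['at', 'sweet'] (min_width=8, slack=2)
Line 2: ['heart'] (min_width=5, slack=5)
Line 3: ['laser'] (min_width=5, slack=5)
Line 4: ['progress'] (min_width=8, slack=2)
Line 5: ['night'] (min_width=5, slack=5)
Line 6: ['string'] (min_width=6, slack=4)
Line 7: ['python', 'if'] (min_width=9, slack=1)
Line 8: ['bright', 'an'] (min_width=9, slack=1)
Line 9: ['dust', 'knife'] (min_width=10, slack=0)
Line 10: ['music', 'by'] (min_width=8, slack=2)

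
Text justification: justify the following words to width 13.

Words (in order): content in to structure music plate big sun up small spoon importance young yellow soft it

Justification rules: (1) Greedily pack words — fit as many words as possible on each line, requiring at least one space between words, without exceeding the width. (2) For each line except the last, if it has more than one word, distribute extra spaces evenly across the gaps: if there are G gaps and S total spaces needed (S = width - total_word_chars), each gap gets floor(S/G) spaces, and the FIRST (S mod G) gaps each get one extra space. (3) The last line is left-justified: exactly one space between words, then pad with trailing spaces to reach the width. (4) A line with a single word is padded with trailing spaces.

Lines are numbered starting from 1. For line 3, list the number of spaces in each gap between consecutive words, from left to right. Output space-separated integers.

Answer: 3

Derivation:
Line 1: ['content', 'in', 'to'] (min_width=13, slack=0)
Line 2: ['structure'] (min_width=9, slack=4)
Line 3: ['music', 'plate'] (min_width=11, slack=2)
Line 4: ['big', 'sun', 'up'] (min_width=10, slack=3)
Line 5: ['small', 'spoon'] (min_width=11, slack=2)
Line 6: ['importance'] (min_width=10, slack=3)
Line 7: ['young', 'yellow'] (min_width=12, slack=1)
Line 8: ['soft', 'it'] (min_width=7, slack=6)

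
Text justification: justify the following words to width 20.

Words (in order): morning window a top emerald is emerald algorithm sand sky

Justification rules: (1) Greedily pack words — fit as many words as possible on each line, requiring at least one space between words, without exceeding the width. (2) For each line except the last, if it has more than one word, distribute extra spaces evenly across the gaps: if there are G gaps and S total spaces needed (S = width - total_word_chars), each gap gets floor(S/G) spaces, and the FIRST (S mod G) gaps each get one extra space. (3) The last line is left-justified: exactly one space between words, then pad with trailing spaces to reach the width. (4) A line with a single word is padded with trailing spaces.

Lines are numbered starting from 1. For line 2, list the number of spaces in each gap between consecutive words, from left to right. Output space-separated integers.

Answer: 2 2

Derivation:
Line 1: ['morning', 'window', 'a', 'top'] (min_width=20, slack=0)
Line 2: ['emerald', 'is', 'emerald'] (min_width=18, slack=2)
Line 3: ['algorithm', 'sand', 'sky'] (min_width=18, slack=2)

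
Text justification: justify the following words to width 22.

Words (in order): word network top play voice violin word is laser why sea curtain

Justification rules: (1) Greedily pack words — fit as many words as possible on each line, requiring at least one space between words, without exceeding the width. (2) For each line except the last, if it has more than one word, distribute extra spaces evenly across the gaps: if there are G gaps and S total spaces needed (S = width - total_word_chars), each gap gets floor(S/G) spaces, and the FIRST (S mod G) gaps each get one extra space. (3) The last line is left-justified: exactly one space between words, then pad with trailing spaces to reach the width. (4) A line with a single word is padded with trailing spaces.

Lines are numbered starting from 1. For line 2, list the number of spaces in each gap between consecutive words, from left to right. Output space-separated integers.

Answer: 2 2 1

Derivation:
Line 1: ['word', 'network', 'top', 'play'] (min_width=21, slack=1)
Line 2: ['voice', 'violin', 'word', 'is'] (min_width=20, slack=2)
Line 3: ['laser', 'why', 'sea', 'curtain'] (min_width=21, slack=1)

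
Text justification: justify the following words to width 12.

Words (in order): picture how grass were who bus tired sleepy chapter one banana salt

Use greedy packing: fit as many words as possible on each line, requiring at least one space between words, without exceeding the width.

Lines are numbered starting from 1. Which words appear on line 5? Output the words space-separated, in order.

Line 1: ['picture', 'how'] (min_width=11, slack=1)
Line 2: ['grass', 'were'] (min_width=10, slack=2)
Line 3: ['who', 'bus'] (min_width=7, slack=5)
Line 4: ['tired', 'sleepy'] (min_width=12, slack=0)
Line 5: ['chapter', 'one'] (min_width=11, slack=1)
Line 6: ['banana', 'salt'] (min_width=11, slack=1)

Answer: chapter one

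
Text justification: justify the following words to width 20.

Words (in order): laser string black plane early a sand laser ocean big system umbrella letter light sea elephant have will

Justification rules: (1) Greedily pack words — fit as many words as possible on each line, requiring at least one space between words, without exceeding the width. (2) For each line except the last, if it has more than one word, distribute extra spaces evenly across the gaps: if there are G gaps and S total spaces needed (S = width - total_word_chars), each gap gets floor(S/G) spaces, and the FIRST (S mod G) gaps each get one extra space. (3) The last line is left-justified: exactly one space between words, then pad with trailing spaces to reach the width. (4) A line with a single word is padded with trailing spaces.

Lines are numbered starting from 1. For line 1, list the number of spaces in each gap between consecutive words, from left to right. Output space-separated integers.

Line 1: ['laser', 'string', 'black'] (min_width=18, slack=2)
Line 2: ['plane', 'early', 'a', 'sand'] (min_width=18, slack=2)
Line 3: ['laser', 'ocean', 'big'] (min_width=15, slack=5)
Line 4: ['system', 'umbrella'] (min_width=15, slack=5)
Line 5: ['letter', 'light', 'sea'] (min_width=16, slack=4)
Line 6: ['elephant', 'have', 'will'] (min_width=18, slack=2)

Answer: 2 2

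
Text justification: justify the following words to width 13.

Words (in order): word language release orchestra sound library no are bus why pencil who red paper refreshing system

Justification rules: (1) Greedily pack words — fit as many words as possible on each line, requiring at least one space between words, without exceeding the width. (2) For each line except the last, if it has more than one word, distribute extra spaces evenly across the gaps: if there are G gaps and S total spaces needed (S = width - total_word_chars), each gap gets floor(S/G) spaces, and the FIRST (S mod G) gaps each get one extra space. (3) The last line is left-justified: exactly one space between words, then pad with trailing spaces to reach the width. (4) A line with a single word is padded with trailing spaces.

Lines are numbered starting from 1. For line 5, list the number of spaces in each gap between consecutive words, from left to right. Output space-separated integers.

Answer: 3 2

Derivation:
Line 1: ['word', 'language'] (min_width=13, slack=0)
Line 2: ['release'] (min_width=7, slack=6)
Line 3: ['orchestra'] (min_width=9, slack=4)
Line 4: ['sound', 'library'] (min_width=13, slack=0)
Line 5: ['no', 'are', 'bus'] (min_width=10, slack=3)
Line 6: ['why', 'pencil'] (min_width=10, slack=3)
Line 7: ['who', 'red', 'paper'] (min_width=13, slack=0)
Line 8: ['refreshing'] (min_width=10, slack=3)
Line 9: ['system'] (min_width=6, slack=7)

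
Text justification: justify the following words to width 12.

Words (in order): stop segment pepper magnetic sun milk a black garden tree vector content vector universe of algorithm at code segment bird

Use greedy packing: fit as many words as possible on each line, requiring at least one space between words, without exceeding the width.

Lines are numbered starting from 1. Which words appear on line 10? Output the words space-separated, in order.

Answer: algorithm at

Derivation:
Line 1: ['stop', 'segment'] (min_width=12, slack=0)
Line 2: ['pepper'] (min_width=6, slack=6)
Line 3: ['magnetic', 'sun'] (min_width=12, slack=0)
Line 4: ['milk', 'a', 'black'] (min_width=12, slack=0)
Line 5: ['garden', 'tree'] (min_width=11, slack=1)
Line 6: ['vector'] (min_width=6, slack=6)
Line 7: ['content'] (min_width=7, slack=5)
Line 8: ['vector'] (min_width=6, slack=6)
Line 9: ['universe', 'of'] (min_width=11, slack=1)
Line 10: ['algorithm', 'at'] (min_width=12, slack=0)
Line 11: ['code', 'segment'] (min_width=12, slack=0)
Line 12: ['bird'] (min_width=4, slack=8)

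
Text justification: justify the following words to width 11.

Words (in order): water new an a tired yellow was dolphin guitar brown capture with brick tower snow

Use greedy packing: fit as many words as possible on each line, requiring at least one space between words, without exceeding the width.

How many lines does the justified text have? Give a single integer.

Answer: 9

Derivation:
Line 1: ['water', 'new'] (min_width=9, slack=2)
Line 2: ['an', 'a', 'tired'] (min_width=10, slack=1)
Line 3: ['yellow', 'was'] (min_width=10, slack=1)
Line 4: ['dolphin'] (min_width=7, slack=4)
Line 5: ['guitar'] (min_width=6, slack=5)
Line 6: ['brown'] (min_width=5, slack=6)
Line 7: ['capture'] (min_width=7, slack=4)
Line 8: ['with', 'brick'] (min_width=10, slack=1)
Line 9: ['tower', 'snow'] (min_width=10, slack=1)
Total lines: 9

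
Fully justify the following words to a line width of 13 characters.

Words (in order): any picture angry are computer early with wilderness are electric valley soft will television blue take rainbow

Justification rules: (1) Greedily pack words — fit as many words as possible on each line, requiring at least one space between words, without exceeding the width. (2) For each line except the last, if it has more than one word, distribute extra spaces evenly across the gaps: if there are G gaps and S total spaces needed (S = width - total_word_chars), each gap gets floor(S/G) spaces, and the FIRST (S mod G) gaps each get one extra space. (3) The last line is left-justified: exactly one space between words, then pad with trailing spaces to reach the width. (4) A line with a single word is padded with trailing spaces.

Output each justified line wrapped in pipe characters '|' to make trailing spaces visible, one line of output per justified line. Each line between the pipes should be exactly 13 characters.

Line 1: ['any', 'picture'] (min_width=11, slack=2)
Line 2: ['angry', 'are'] (min_width=9, slack=4)
Line 3: ['computer'] (min_width=8, slack=5)
Line 4: ['early', 'with'] (min_width=10, slack=3)
Line 5: ['wilderness'] (min_width=10, slack=3)
Line 6: ['are', 'electric'] (min_width=12, slack=1)
Line 7: ['valley', 'soft'] (min_width=11, slack=2)
Line 8: ['will'] (min_width=4, slack=9)
Line 9: ['television'] (min_width=10, slack=3)
Line 10: ['blue', 'take'] (min_width=9, slack=4)
Line 11: ['rainbow'] (min_width=7, slack=6)

Answer: |any   picture|
|angry     are|
|computer     |
|early    with|
|wilderness   |
|are  electric|
|valley   soft|
|will         |
|television   |
|blue     take|
|rainbow      |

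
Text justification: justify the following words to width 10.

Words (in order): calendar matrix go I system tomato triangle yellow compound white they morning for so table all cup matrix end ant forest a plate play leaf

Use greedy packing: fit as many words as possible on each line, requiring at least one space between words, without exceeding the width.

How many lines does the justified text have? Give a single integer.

Answer: 16

Derivation:
Line 1: ['calendar'] (min_width=8, slack=2)
Line 2: ['matrix', 'go'] (min_width=9, slack=1)
Line 3: ['I', 'system'] (min_width=8, slack=2)
Line 4: ['tomato'] (min_width=6, slack=4)
Line 5: ['triangle'] (min_width=8, slack=2)
Line 6: ['yellow'] (min_width=6, slack=4)
Line 7: ['compound'] (min_width=8, slack=2)
Line 8: ['white', 'they'] (min_width=10, slack=0)
Line 9: ['morning'] (min_width=7, slack=3)
Line 10: ['for', 'so'] (min_width=6, slack=4)
Line 11: ['table', 'all'] (min_width=9, slack=1)
Line 12: ['cup', 'matrix'] (min_width=10, slack=0)
Line 13: ['end', 'ant'] (min_width=7, slack=3)
Line 14: ['forest', 'a'] (min_width=8, slack=2)
Line 15: ['plate', 'play'] (min_width=10, slack=0)
Line 16: ['leaf'] (min_width=4, slack=6)
Total lines: 16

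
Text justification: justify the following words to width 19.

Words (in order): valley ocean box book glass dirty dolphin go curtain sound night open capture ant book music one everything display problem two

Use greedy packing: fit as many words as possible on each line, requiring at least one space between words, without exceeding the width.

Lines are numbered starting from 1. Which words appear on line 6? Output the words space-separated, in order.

Line 1: ['valley', 'ocean', 'box'] (min_width=16, slack=3)
Line 2: ['book', 'glass', 'dirty'] (min_width=16, slack=3)
Line 3: ['dolphin', 'go', 'curtain'] (min_width=18, slack=1)
Line 4: ['sound', 'night', 'open'] (min_width=16, slack=3)
Line 5: ['capture', 'ant', 'book'] (min_width=16, slack=3)
Line 6: ['music', 'one'] (min_width=9, slack=10)
Line 7: ['everything', 'display'] (min_width=18, slack=1)
Line 8: ['problem', 'two'] (min_width=11, slack=8)

Answer: music one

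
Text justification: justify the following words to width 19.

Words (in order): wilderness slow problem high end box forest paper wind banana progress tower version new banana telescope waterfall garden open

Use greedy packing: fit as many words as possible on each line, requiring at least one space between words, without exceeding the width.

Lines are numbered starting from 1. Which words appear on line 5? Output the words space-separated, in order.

Answer: progress tower

Derivation:
Line 1: ['wilderness', 'slow'] (min_width=15, slack=4)
Line 2: ['problem', 'high', 'end'] (min_width=16, slack=3)
Line 3: ['box', 'forest', 'paper'] (min_width=16, slack=3)
Line 4: ['wind', 'banana'] (min_width=11, slack=8)
Line 5: ['progress', 'tower'] (min_width=14, slack=5)
Line 6: ['version', 'new', 'banana'] (min_width=18, slack=1)
Line 7: ['telescope', 'waterfall'] (min_width=19, slack=0)
Line 8: ['garden', 'open'] (min_width=11, slack=8)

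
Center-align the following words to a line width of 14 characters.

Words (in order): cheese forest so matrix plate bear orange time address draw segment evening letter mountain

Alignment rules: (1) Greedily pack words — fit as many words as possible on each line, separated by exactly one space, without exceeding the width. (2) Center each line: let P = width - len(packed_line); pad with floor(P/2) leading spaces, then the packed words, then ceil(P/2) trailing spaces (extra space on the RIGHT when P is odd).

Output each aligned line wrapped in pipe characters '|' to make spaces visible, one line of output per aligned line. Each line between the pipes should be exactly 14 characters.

Line 1: ['cheese', 'forest'] (min_width=13, slack=1)
Line 2: ['so', 'matrix'] (min_width=9, slack=5)
Line 3: ['plate', 'bear'] (min_width=10, slack=4)
Line 4: ['orange', 'time'] (min_width=11, slack=3)
Line 5: ['address', 'draw'] (min_width=12, slack=2)
Line 6: ['segment'] (min_width=7, slack=7)
Line 7: ['evening', 'letter'] (min_width=14, slack=0)
Line 8: ['mountain'] (min_width=8, slack=6)

Answer: |cheese forest |
|  so matrix   |
|  plate bear  |
| orange time  |
| address draw |
|   segment    |
|evening letter|
|   mountain   |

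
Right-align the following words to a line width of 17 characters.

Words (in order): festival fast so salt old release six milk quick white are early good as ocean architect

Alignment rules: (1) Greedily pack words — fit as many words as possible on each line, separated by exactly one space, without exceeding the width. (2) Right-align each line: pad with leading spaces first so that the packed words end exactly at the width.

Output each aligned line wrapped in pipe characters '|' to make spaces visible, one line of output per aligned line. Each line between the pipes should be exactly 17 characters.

Line 1: ['festival', 'fast', 'so'] (min_width=16, slack=1)
Line 2: ['salt', 'old', 'release'] (min_width=16, slack=1)
Line 3: ['six', 'milk', 'quick'] (min_width=14, slack=3)
Line 4: ['white', 'are', 'early'] (min_width=15, slack=2)
Line 5: ['good', 'as', 'ocean'] (min_width=13, slack=4)
Line 6: ['architect'] (min_width=9, slack=8)

Answer: | festival fast so|
| salt old release|
|   six milk quick|
|  white are early|
|    good as ocean|
|        architect|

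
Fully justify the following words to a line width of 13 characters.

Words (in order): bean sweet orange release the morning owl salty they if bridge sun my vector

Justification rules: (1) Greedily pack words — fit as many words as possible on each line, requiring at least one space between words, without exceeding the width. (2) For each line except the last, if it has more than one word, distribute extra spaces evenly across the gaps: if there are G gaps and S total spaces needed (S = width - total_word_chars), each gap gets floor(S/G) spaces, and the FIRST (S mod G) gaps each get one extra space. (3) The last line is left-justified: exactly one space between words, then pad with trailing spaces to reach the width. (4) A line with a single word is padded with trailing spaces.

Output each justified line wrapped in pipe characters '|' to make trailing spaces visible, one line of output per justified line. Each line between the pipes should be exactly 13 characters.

Answer: |bean    sweet|
|orange       |
|release   the|
|morning   owl|
|salty they if|
|bridge sun my|
|vector       |

Derivation:
Line 1: ['bean', 'sweet'] (min_width=10, slack=3)
Line 2: ['orange'] (min_width=6, slack=7)
Line 3: ['release', 'the'] (min_width=11, slack=2)
Line 4: ['morning', 'owl'] (min_width=11, slack=2)
Line 5: ['salty', 'they', 'if'] (min_width=13, slack=0)
Line 6: ['bridge', 'sun', 'my'] (min_width=13, slack=0)
Line 7: ['vector'] (min_width=6, slack=7)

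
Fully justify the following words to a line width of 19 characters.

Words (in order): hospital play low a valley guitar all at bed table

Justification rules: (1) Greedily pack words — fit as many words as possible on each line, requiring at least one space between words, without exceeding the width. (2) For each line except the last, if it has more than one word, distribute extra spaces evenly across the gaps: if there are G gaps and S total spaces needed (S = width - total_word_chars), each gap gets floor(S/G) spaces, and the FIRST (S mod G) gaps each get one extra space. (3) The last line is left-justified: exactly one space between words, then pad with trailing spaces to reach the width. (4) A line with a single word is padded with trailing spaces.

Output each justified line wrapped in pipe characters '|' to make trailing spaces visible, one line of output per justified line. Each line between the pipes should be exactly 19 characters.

Line 1: ['hospital', 'play', 'low', 'a'] (min_width=19, slack=0)
Line 2: ['valley', 'guitar', 'all'] (min_width=17, slack=2)
Line 3: ['at', 'bed', 'table'] (min_width=12, slack=7)

Answer: |hospital play low a|
|valley  guitar  all|
|at bed table       |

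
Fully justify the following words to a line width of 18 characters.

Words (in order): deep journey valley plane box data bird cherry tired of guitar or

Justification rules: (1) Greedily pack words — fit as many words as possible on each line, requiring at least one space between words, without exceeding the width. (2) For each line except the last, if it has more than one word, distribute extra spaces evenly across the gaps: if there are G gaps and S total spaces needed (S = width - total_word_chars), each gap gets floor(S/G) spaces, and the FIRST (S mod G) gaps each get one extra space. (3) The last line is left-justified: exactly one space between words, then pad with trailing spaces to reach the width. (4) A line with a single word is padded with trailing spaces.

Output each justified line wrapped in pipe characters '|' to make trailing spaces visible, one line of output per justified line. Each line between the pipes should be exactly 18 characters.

Line 1: ['deep', 'journey'] (min_width=12, slack=6)
Line 2: ['valley', 'plane', 'box'] (min_width=16, slack=2)
Line 3: ['data', 'bird', 'cherry'] (min_width=16, slack=2)
Line 4: ['tired', 'of', 'guitar', 'or'] (min_width=18, slack=0)

Answer: |deep       journey|
|valley  plane  box|
|data  bird  cherry|
|tired of guitar or|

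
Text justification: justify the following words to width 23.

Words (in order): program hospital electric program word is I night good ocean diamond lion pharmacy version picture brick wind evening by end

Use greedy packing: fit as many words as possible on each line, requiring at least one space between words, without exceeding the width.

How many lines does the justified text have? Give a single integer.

Answer: 6

Derivation:
Line 1: ['program', 'hospital'] (min_width=16, slack=7)
Line 2: ['electric', 'program', 'word'] (min_width=21, slack=2)
Line 3: ['is', 'I', 'night', 'good', 'ocean'] (min_width=21, slack=2)
Line 4: ['diamond', 'lion', 'pharmacy'] (min_width=21, slack=2)
Line 5: ['version', 'picture', 'brick'] (min_width=21, slack=2)
Line 6: ['wind', 'evening', 'by', 'end'] (min_width=19, slack=4)
Total lines: 6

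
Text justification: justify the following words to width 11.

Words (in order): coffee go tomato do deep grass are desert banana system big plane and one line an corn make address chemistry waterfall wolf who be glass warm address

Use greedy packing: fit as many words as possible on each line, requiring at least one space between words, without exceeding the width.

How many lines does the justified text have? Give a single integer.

Line 1: ['coffee', 'go'] (min_width=9, slack=2)
Line 2: ['tomato', 'do'] (min_width=9, slack=2)
Line 3: ['deep', 'grass'] (min_width=10, slack=1)
Line 4: ['are', 'desert'] (min_width=10, slack=1)
Line 5: ['banana'] (min_width=6, slack=5)
Line 6: ['system', 'big'] (min_width=10, slack=1)
Line 7: ['plane', 'and'] (min_width=9, slack=2)
Line 8: ['one', 'line', 'an'] (min_width=11, slack=0)
Line 9: ['corn', 'make'] (min_width=9, slack=2)
Line 10: ['address'] (min_width=7, slack=4)
Line 11: ['chemistry'] (min_width=9, slack=2)
Line 12: ['waterfall'] (min_width=9, slack=2)
Line 13: ['wolf', 'who', 'be'] (min_width=11, slack=0)
Line 14: ['glass', 'warm'] (min_width=10, slack=1)
Line 15: ['address'] (min_width=7, slack=4)
Total lines: 15

Answer: 15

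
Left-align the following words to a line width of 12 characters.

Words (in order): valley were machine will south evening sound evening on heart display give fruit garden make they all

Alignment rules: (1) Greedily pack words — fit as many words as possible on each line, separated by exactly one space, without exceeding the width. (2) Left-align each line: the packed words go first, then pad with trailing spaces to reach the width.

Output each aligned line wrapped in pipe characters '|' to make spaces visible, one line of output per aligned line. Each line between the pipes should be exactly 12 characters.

Answer: |valley were |
|machine will|
|south       |
|evening     |
|sound       |
|evening on  |
|heart       |
|display give|
|fruit garden|
|make they   |
|all         |

Derivation:
Line 1: ['valley', 'were'] (min_width=11, slack=1)
Line 2: ['machine', 'will'] (min_width=12, slack=0)
Line 3: ['south'] (min_width=5, slack=7)
Line 4: ['evening'] (min_width=7, slack=5)
Line 5: ['sound'] (min_width=5, slack=7)
Line 6: ['evening', 'on'] (min_width=10, slack=2)
Line 7: ['heart'] (min_width=5, slack=7)
Line 8: ['display', 'give'] (min_width=12, slack=0)
Line 9: ['fruit', 'garden'] (min_width=12, slack=0)
Line 10: ['make', 'they'] (min_width=9, slack=3)
Line 11: ['all'] (min_width=3, slack=9)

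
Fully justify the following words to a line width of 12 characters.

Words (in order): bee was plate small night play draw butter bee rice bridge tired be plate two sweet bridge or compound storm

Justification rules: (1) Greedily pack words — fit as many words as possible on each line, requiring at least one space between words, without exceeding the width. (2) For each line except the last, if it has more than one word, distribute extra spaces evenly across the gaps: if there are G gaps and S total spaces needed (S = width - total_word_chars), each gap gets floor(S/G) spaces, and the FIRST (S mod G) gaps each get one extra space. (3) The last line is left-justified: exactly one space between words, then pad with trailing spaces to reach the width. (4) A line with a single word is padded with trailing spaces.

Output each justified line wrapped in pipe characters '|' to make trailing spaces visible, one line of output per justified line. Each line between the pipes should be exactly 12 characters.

Answer: |bee      was|
|plate  small|
|night   play|
|draw  butter|
|bee     rice|
|bridge tired|
|be plate two|
|sweet bridge|
|or  compound|
|storm       |

Derivation:
Line 1: ['bee', 'was'] (min_width=7, slack=5)
Line 2: ['plate', 'small'] (min_width=11, slack=1)
Line 3: ['night', 'play'] (min_width=10, slack=2)
Line 4: ['draw', 'butter'] (min_width=11, slack=1)
Line 5: ['bee', 'rice'] (min_width=8, slack=4)
Line 6: ['bridge', 'tired'] (min_width=12, slack=0)
Line 7: ['be', 'plate', 'two'] (min_width=12, slack=0)
Line 8: ['sweet', 'bridge'] (min_width=12, slack=0)
Line 9: ['or', 'compound'] (min_width=11, slack=1)
Line 10: ['storm'] (min_width=5, slack=7)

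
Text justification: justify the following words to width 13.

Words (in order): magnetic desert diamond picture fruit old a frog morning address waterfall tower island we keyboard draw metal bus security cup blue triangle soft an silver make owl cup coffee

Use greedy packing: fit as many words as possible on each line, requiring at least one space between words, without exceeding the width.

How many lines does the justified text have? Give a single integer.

Line 1: ['magnetic'] (min_width=8, slack=5)
Line 2: ['desert'] (min_width=6, slack=7)
Line 3: ['diamond'] (min_width=7, slack=6)
Line 4: ['picture', 'fruit'] (min_width=13, slack=0)
Line 5: ['old', 'a', 'frog'] (min_width=10, slack=3)
Line 6: ['morning'] (min_width=7, slack=6)
Line 7: ['address'] (min_width=7, slack=6)
Line 8: ['waterfall'] (min_width=9, slack=4)
Line 9: ['tower', 'island'] (min_width=12, slack=1)
Line 10: ['we', 'keyboard'] (min_width=11, slack=2)
Line 11: ['draw', 'metal'] (min_width=10, slack=3)
Line 12: ['bus', 'security'] (min_width=12, slack=1)
Line 13: ['cup', 'blue'] (min_width=8, slack=5)
Line 14: ['triangle', 'soft'] (min_width=13, slack=0)
Line 15: ['an', 'silver'] (min_width=9, slack=4)
Line 16: ['make', 'owl', 'cup'] (min_width=12, slack=1)
Line 17: ['coffee'] (min_width=6, slack=7)
Total lines: 17

Answer: 17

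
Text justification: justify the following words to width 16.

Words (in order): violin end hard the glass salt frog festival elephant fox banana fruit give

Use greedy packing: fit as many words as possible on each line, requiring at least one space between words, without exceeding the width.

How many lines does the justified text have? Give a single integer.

Answer: 6

Derivation:
Line 1: ['violin', 'end', 'hard'] (min_width=15, slack=1)
Line 2: ['the', 'glass', 'salt'] (min_width=14, slack=2)
Line 3: ['frog', 'festival'] (min_width=13, slack=3)
Line 4: ['elephant', 'fox'] (min_width=12, slack=4)
Line 5: ['banana', 'fruit'] (min_width=12, slack=4)
Line 6: ['give'] (min_width=4, slack=12)
Total lines: 6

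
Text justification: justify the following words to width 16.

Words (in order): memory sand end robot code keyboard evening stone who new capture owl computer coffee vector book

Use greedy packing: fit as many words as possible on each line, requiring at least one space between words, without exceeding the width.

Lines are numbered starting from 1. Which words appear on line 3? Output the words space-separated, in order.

Answer: keyboard evening

Derivation:
Line 1: ['memory', 'sand', 'end'] (min_width=15, slack=1)
Line 2: ['robot', 'code'] (min_width=10, slack=6)
Line 3: ['keyboard', 'evening'] (min_width=16, slack=0)
Line 4: ['stone', 'who', 'new'] (min_width=13, slack=3)
Line 5: ['capture', 'owl'] (min_width=11, slack=5)
Line 6: ['computer', 'coffee'] (min_width=15, slack=1)
Line 7: ['vector', 'book'] (min_width=11, slack=5)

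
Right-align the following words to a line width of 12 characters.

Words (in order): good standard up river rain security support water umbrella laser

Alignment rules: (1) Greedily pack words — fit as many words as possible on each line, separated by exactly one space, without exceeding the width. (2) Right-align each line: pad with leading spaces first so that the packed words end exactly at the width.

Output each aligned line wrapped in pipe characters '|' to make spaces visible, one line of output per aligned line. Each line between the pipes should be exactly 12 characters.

Line 1: ['good'] (min_width=4, slack=8)
Line 2: ['standard', 'up'] (min_width=11, slack=1)
Line 3: ['river', 'rain'] (min_width=10, slack=2)
Line 4: ['security'] (min_width=8, slack=4)
Line 5: ['support'] (min_width=7, slack=5)
Line 6: ['water'] (min_width=5, slack=7)
Line 7: ['umbrella'] (min_width=8, slack=4)
Line 8: ['laser'] (min_width=5, slack=7)

Answer: |        good|
| standard up|
|  river rain|
|    security|
|     support|
|       water|
|    umbrella|
|       laser|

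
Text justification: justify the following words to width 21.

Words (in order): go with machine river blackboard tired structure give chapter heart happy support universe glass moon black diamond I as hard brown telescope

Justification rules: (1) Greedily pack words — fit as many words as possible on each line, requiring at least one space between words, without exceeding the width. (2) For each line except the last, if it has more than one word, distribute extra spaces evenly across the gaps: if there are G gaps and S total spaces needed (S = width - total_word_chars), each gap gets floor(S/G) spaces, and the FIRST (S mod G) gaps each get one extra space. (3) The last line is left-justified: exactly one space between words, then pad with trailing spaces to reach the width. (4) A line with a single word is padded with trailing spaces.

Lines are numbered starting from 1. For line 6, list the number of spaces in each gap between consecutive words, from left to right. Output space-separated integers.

Line 1: ['go', 'with', 'machine', 'river'] (min_width=21, slack=0)
Line 2: ['blackboard', 'tired'] (min_width=16, slack=5)
Line 3: ['structure', 'give'] (min_width=14, slack=7)
Line 4: ['chapter', 'heart', 'happy'] (min_width=19, slack=2)
Line 5: ['support', 'universe'] (min_width=16, slack=5)
Line 6: ['glass', 'moon', 'black'] (min_width=16, slack=5)
Line 7: ['diamond', 'I', 'as', 'hard'] (min_width=17, slack=4)
Line 8: ['brown', 'telescope'] (min_width=15, slack=6)

Answer: 4 3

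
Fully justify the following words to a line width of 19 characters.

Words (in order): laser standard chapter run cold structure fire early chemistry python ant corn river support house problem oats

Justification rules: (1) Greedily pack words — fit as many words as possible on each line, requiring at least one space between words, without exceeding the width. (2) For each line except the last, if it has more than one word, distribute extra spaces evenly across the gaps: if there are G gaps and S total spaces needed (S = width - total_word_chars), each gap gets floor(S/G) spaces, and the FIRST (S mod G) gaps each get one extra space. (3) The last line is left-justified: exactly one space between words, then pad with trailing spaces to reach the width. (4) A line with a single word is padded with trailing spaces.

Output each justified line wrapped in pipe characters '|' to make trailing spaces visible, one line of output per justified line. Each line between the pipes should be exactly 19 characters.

Answer: |laser      standard|
|chapter   run  cold|
|structure      fire|
|early     chemistry|
|python   ant   corn|
|river support house|
|problem oats       |

Derivation:
Line 1: ['laser', 'standard'] (min_width=14, slack=5)
Line 2: ['chapter', 'run', 'cold'] (min_width=16, slack=3)
Line 3: ['structure', 'fire'] (min_width=14, slack=5)
Line 4: ['early', 'chemistry'] (min_width=15, slack=4)
Line 5: ['python', 'ant', 'corn'] (min_width=15, slack=4)
Line 6: ['river', 'support', 'house'] (min_width=19, slack=0)
Line 7: ['problem', 'oats'] (min_width=12, slack=7)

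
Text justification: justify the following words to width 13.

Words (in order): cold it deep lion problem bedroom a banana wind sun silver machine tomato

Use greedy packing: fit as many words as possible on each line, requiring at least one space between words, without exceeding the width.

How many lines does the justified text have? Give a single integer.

Answer: 7

Derivation:
Line 1: ['cold', 'it', 'deep'] (min_width=12, slack=1)
Line 2: ['lion', 'problem'] (min_width=12, slack=1)
Line 3: ['bedroom', 'a'] (min_width=9, slack=4)
Line 4: ['banana', 'wind'] (min_width=11, slack=2)
Line 5: ['sun', 'silver'] (min_width=10, slack=3)
Line 6: ['machine'] (min_width=7, slack=6)
Line 7: ['tomato'] (min_width=6, slack=7)
Total lines: 7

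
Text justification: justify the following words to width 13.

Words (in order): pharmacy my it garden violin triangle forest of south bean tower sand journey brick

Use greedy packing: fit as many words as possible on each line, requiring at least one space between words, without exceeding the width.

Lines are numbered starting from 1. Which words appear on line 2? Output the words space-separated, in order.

Answer: it garden

Derivation:
Line 1: ['pharmacy', 'my'] (min_width=11, slack=2)
Line 2: ['it', 'garden'] (min_width=9, slack=4)
Line 3: ['violin'] (min_width=6, slack=7)
Line 4: ['triangle'] (min_width=8, slack=5)
Line 5: ['forest', 'of'] (min_width=9, slack=4)
Line 6: ['south', 'bean'] (min_width=10, slack=3)
Line 7: ['tower', 'sand'] (min_width=10, slack=3)
Line 8: ['journey', 'brick'] (min_width=13, slack=0)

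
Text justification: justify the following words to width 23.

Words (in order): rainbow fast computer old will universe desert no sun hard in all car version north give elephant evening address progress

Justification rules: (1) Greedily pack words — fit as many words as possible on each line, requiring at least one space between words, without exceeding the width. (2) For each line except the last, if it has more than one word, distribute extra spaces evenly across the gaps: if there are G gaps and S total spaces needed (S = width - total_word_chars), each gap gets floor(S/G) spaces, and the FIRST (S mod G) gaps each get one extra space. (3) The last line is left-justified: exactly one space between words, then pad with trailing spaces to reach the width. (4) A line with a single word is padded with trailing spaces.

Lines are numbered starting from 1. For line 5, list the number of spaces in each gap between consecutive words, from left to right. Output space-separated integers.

Line 1: ['rainbow', 'fast', 'computer'] (min_width=21, slack=2)
Line 2: ['old', 'will', 'universe'] (min_width=17, slack=6)
Line 3: ['desert', 'no', 'sun', 'hard', 'in'] (min_width=21, slack=2)
Line 4: ['all', 'car', 'version', 'north'] (min_width=21, slack=2)
Line 5: ['give', 'elephant', 'evening'] (min_width=21, slack=2)
Line 6: ['address', 'progress'] (min_width=16, slack=7)

Answer: 2 2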